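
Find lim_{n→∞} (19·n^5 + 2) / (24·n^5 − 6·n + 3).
lim = 19/24

For large n the leading n^5 terms dominate both numerator and denominator. Dividing top and bottom by n^5, every other term tends to 0, leaving 19/24.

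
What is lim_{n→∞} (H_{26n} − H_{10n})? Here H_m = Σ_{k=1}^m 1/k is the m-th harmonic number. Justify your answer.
lim = ln(26/10) = ln(13/5)

Euler-Maclaurin gives H_m = ln m + γ + 1/(2m) + O(1/m^2). The γ and O(1/m) terms cancel in the difference:
  H_{26n} − H_{10n} = ln(26n) − ln(10n) + O(1/n) = ln(26/10) + O(1/n).
Hence the limit is ln(26/10) = ln(13/5).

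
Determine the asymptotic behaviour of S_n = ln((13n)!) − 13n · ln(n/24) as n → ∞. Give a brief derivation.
S_n ~ 13n · (ln 312 − 1) + O(ln n)

Stirling: ln((13n)!) = 13n ln(13n) − 13n + O(ln n).
  S_n = 13n ln(13n) − 13n − 13n ln(n/24) + O(ln n)
      = 13n ln(13n) − 13n ln n + 13n ln 24 − 13n + O(ln n)
      = 13n ln 13 + 13n ln 24 − 13n + O(ln n)
      = 13n (ln 312 − 1) + O(ln n).
Numerically ln(312) − 1 ≈ 4.7430.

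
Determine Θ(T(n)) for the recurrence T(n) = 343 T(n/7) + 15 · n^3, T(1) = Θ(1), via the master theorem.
T(n) = Θ(n^3 log n)

log_7 343 = 3, and f(n) = 15 · n^3 = Θ(n^(log_7 343)). This is Case 2 of the master theorem: T(n) = Θ(f(n) · log n) = Θ(n^3 log n).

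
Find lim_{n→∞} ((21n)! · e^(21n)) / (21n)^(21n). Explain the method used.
lim = ∞

Stirling: (21n)! ~ sqrt(2π·21n) · (21n/e)^(21n). Hence
  (21n)! · e^(21n) / (21n)^(21n) ~ sqrt(2π·21n) = sqrt(2π·21) · sqrt(n) → ∞.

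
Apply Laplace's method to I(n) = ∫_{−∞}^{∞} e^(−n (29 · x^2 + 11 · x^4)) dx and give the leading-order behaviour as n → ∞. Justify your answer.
I(n) ~ sqrt(π/(29n))

φ(x) = 29 · x^2 + 11 · x^4 has its unique global minimum at x* = 0 (since φ'(x) = 58x + 44x^3 = 0 only at x = 0 for real x with both coefficients positive, and φ → ∞ as |x| → ∞). At x* = 0, φ(0) = 0 and φ''(0) = 58. Laplace's method then gives
  I(n) ~ sqrt(2π / (n · φ''(0))) · e^(−n φ(0)) = sqrt(2π / (58n)) = sqrt(π/(29n)).
The 11 · x^4 term contributes only at subleading order (an O(1/n) relative correction).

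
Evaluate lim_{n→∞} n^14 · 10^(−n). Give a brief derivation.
lim = 0

Exponentials with base > 1 dominate every fixed polynomial: for any fixed c, n^c / 10^n → 0 as n → ∞ (e.g. by the ratio test, or by writing 10^n = e^(n ln 10) and noting e^(n ln 10) / n^c → ∞). Hence n^14 · 10^(−n) = n^14 / 10^n → 0.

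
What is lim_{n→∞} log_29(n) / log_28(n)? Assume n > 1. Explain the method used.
lim = ln(28) / ln(29) = log_29(28)

Change of base: log_29(n) = ln n / ln 29 and log_28(n) = ln n / ln 28. The ratio is (ln n / ln 29) · (ln 28 / ln n) = ln 28 / ln 29, a constant independent of n. So the limit is ln 28 / ln 29 = log_29(28).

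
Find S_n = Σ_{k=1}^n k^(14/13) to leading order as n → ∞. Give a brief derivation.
S_n ~ (13/27) · n^(27/13)

Integral comparison: Σ_{k=1}^n k^(14/13) = ∫_0^n x^(14/13) dx + O(n^(14/13)). The integral is n^(1 + 14/13) / (1 + 14/13) = n^((14+13)/13) / ((14+13)/13) = (13/27) · n^(27/13).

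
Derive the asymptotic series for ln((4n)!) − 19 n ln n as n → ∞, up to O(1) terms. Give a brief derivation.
ln((4n)!) − 19 n ln n = −15 n ln n + 4(ln 4 − 1) n + (1/2) ln(2π·4n) + O(1/n)

Stirling: ln((4n)!) = 4n ln(4n) − 4n + (1/2) ln(2π·4n) + O(1/n).
Expand 4n ln(4n) = 4n (ln n + ln 4) = 4n ln n + 4n ln 4.
Subtract 19n ln n: leading term is (4 − 19) n ln n = −15 n ln n. The next term is 4n ln 4 − 4n = 4(ln 4 − 1) n. Then the (1/2) ln(2π·4n) correction.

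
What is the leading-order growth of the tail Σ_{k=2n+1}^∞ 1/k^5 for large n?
Σ_{k>2n} 1/k^5 ~ 1/(4 · (2n)^4)

Compare to the integral: ∫_{2n}^∞ x^(−5) dx = [−x^(−4)/4]_{2n}^∞ = 1/((5−1)·(2n)^4). Euler-Maclaurin then gives
  Σ_{k>2n} 1/k^5 = ∫_{2n}^∞ dx/x^5 − 1/(2·(2n)^5) + O(1/(2n)^6).
(Equivalently this is ζ(5) − Σ_{k≤2n} 1/k^5.)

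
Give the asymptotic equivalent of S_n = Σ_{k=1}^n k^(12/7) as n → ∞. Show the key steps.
S_n ~ (7/19) · n^(19/7)

Integral comparison: Σ_{k=1}^n k^(12/7) = ∫_0^n x^(12/7) dx + O(n^(12/7)). The integral is n^(1 + 12/7) / (1 + 12/7) = n^((12+7)/7) / ((12+7)/7) = (7/19) · n^(19/7).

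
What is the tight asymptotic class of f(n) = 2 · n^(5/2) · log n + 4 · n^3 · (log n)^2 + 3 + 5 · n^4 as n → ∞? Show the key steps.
f(n) ∈ Θ(n^4)

Compare the terms by growth order. For large n, n^a · (log n)^b dominates n^a' · (log n)^b' iff a > a', or (a = a' and b > b'). Ranking the 4 terms shows the dominant one is 5 · n^4. Hence f(n) ∈ Θ(n^4).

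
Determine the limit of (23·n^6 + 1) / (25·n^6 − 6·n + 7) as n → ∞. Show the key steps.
lim = 23/25

For large n the leading n^6 terms dominate both numerator and denominator. Dividing top and bottom by n^6, every other term tends to 0, leaving 23/25.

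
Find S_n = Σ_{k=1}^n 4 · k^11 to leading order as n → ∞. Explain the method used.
S_n ~ n^12 / 3

By integral comparison (Euler-Maclaurin), Σ_{k=1}^n 4 · k^11 = 4 · ∫_0^n x^11 dx + O(n^11) = 4 · n^12/12 = n^12 / 3 + O(n^11). (Equivalently, Faulhaber's formula gives the same leading term.)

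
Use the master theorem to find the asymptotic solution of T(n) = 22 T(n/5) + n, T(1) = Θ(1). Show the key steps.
T(n) = Θ(n^(log_5 22))

Master theorem: compare f(n) = n to n^(log_5 22) where log_5 22 ≈ 1.921. Since 1 < log_5 22, we have f(n) = O(n^(log_5 22 − ε)) for some ε > 0 — Case 1. Hence T(n) = Θ(n^(log_5 22)).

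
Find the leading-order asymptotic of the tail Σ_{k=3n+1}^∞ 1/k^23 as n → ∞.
Σ_{k>3n} 1/k^23 ~ 1/(22 · (3n)^22)

Compare to the integral: ∫_{3n}^∞ x^(−23) dx = [−x^(−22)/22]_{3n}^∞ = 1/((23−1)·(3n)^22). Euler-Maclaurin then gives
  Σ_{k>3n} 1/k^23 = ∫_{3n}^∞ dx/x^23 − 1/(2·(3n)^23) + O(1/(3n)^24).
(Equivalently this is ζ(23) − Σ_{k≤3n} 1/k^23.)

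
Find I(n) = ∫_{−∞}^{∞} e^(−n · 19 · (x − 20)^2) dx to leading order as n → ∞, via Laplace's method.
I(n) = sqrt(π/(19n))

Here φ(x) = 19 · (x − 20)^2 has its unique minimum at x* = 20 with φ(x*) = 0 and φ''(x*) = 38. Laplace's method gives
  I(n) ~ e^(−n φ(x*)) · sqrt(2π / (n · φ''(x*))) = sqrt(2π / (38n)) = sqrt(π/(19n)).
This is exact: substituting u = (x − 20)·sqrt(19n) gives I(n) = (1/sqrt(19n)) ∫_{−∞}^{∞} e^(−u^2) du = sqrt(π/(19n)).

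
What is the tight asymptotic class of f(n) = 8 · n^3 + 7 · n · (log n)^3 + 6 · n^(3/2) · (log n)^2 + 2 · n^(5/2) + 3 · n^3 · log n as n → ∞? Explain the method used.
f(n) ∈ Θ(n^3 · log n)

Compare the terms by growth order. For large n, n^a · (log n)^b dominates n^a' · (log n)^b' iff a > a', or (a = a' and b > b'). Ranking the 5 terms shows the dominant one is 3 · n^3 · log n. Hence f(n) ∈ Θ(n^3 · log n).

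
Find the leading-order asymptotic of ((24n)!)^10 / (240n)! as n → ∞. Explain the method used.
((24n)!)^10/(240n)! ~ ((2π·24n)^(9/2) / sqrt(10)) · 10^(−10·24n)  →  0

Write N = 24n. Stirling: N! ~ sqrt(2π N)(N/e)^N and (10N)! ~ sqrt(2π·10N)·(10N/e)^(10N).
  (N!)^10/(10N)! ~ (2π N)^(10/2) (N/e)^(10N) / [sqrt(2π·10N) (10N/e)^(10N)]
     = (2π N)^(10/2) / sqrt(2π·10N) · (N/(10N))^(10N)
     = (2π N)^((10−1)/2) / sqrt(10) · 10^(−10N).
Since 10^10 > 1, the factor 10^(−10N) decays exponentially, so the ratio → 0. Substituting N = 24n gives the stated form.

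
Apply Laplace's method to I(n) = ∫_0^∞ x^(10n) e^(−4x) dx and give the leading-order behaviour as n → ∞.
I(n) ~ (sqrt(2π·10n) / 4) · (10n/(4e))^(10n)

Write the integrand as exp(10n ln x − 4x) and set f(x) = 10n ln x − 4x. Then f'(x) = 10n/x − 4 = 0 at x* = 10n/4, and f''(x*) = −10n/x*^2 = −4^2/(10n). Laplace's method (interior maximum) gives
  I(n) ~ e^(f(x*)) · sqrt(2π / |f''(x*)|)
        = exp(10n ln(10n/4) − 10n) · sqrt(2π · 10n / 4^2)
        = (10n/4)^(10n) e^(−10n) · sqrt(2π·10n) / 4
        = (sqrt(2π·10n) / 4) · (10n/(4e))^(10n).
This matches Γ(10n+1)/4^(10n+1) with Stirling applied to Γ.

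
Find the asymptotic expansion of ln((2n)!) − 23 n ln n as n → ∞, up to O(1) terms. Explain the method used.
ln((2n)!) − 23 n ln n = −21 n ln n + 2(ln 2 − 1) n + (1/2) ln(2π·2n) + O(1/n)

Stirling: ln((2n)!) = 2n ln(2n) − 2n + (1/2) ln(2π·2n) + O(1/n).
Expand 2n ln(2n) = 2n (ln n + ln 2) = 2n ln n + 2n ln 2.
Subtract 23n ln n: leading term is (2 − 23) n ln n = −21 n ln n. The next term is 2n ln 2 − 2n = 2(ln 2 − 1) n. Then the (1/2) ln(2π·2n) correction.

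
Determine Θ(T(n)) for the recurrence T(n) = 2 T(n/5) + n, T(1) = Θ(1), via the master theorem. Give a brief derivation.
T(n) = Θ(n)

log_5 2 ≈ 0.431. f(n) = n dominates n^(log_5 2) since 1 > 0.431, and the regularity condition a·f(n/b) = 2·(n/5)^1 = (2/5)·n ≤ c·f(n) holds with c = 2/5 ≈ 0.4 < 1. So this is Case 3: T(n) = Θ(f(n)) = Θ(n).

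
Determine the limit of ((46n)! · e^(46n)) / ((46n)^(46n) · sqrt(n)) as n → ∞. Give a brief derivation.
lim = sqrt(2π·46)

Stirling: (46n)! ~ sqrt(2π·46n) · (46n/e)^(46n). Hence
  (46n)! · e^(46n) / (46n)^(46n) ~ sqrt(2π·46n).
Dividing by sqrt(n): sqrt(2π·46n) / sqrt(n) = sqrt(2π·46) · n^((1−1)/2), so the limit is sqrt(2π·46).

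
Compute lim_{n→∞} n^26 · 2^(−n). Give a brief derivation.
lim = 0

Exponentials with base > 1 dominate every fixed polynomial: for any fixed c, n^c / 2^n → 0 as n → ∞ (e.g. by the ratio test, or by writing 2^n = e^(n ln 2) and noting e^(n ln 2) / n^c → ∞). Hence n^26 · 2^(−n) = n^26 / 2^n → 0.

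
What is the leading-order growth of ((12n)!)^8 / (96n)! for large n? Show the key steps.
((12n)!)^8/(96n)! ~ ((2π·12n)^(7/2) / sqrt(8)) · 8^(−8·12n)  →  0

Write N = 12n. Stirling: N! ~ sqrt(2π N)(N/e)^N and (8N)! ~ sqrt(2π·8N)·(8N/e)^(8N).
  (N!)^8/(8N)! ~ (2π N)^(8/2) (N/e)^(8N) / [sqrt(2π·8N) (8N/e)^(8N)]
     = (2π N)^(8/2) / sqrt(2π·8N) · (N/(8N))^(8N)
     = (2π N)^((8−1)/2) / sqrt(8) · 8^(−8N).
Since 8^8 > 1, the factor 8^(−8N) decays exponentially, so the ratio → 0. Substituting N = 12n gives the stated form.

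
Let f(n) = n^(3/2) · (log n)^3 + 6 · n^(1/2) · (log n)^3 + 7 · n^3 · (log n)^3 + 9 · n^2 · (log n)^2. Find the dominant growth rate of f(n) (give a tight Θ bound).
f(n) ∈ Θ(n^3 · (log n)^3)

Compare the terms by growth order. For large n, n^a · (log n)^b dominates n^a' · (log n)^b' iff a > a', or (a = a' and b > b'). Ranking the 4 terms shows the dominant one is 7 · n^3 · (log n)^3. Hence f(n) ∈ Θ(n^3 · (log n)^3).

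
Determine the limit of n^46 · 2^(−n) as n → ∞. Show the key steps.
lim = 0

Exponentials with base > 1 dominate every fixed polynomial: for any fixed c, n^c / 2^n → 0 as n → ∞ (e.g. by the ratio test, or by writing 2^n = e^(n ln 2) and noting e^(n ln 2) / n^c → ∞). Hence n^46 · 2^(−n) = n^46 / 2^n → 0.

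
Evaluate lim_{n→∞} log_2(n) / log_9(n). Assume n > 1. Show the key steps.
lim = ln(9) / ln(2) = log_2(9)

Change of base: log_2(n) = ln n / ln 2 and log_9(n) = ln n / ln 9. The ratio is (ln n / ln 2) · (ln 9 / ln n) = ln 9 / ln 2, a constant independent of n. So the limit is ln 9 / ln 2 = log_2(9).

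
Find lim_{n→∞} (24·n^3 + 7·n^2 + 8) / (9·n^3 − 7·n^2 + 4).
lim = 24/9 = 8/3

For large n the leading n^3 terms dominate both numerator and denominator. Dividing top and bottom by n^3, every other term tends to 0, leaving 24/9 = 8/3.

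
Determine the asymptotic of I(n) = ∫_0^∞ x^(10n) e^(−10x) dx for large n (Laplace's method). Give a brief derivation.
I(n) ~ (sqrt(2π·10n) / 10) · (10n/(10e))^(10n)

Write the integrand as exp(10n ln x − 10x) and set f(x) = 10n ln x − 10x. Then f'(x) = 10n/x − 10 = 0 at x* = 10n/10, and f''(x*) = −10n/x*^2 = −10^2/(10n). Laplace's method (interior maximum) gives
  I(n) ~ e^(f(x*)) · sqrt(2π / |f''(x*)|)
        = exp(10n ln(10n/10) − 10n) · sqrt(2π · 10n / 10^2)
        = (10n/10)^(10n) e^(−10n) · sqrt(2π·10n) / 10
        = (sqrt(2π·10n) / 10) · (10n/(10e))^(10n).
This matches Γ(10n+1)/10^(10n+1) with Stirling applied to Γ.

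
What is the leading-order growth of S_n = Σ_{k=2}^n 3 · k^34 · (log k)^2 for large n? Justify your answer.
S_n ~ 3 · n^35 · (log n)^2 / 35

By integral comparison, S_n = ∫_1^n 3 · x^34 · (log x)^2 dx + O(n^34 · (log n)^2). For the integral, the leading term of ∫_1^n x^34 (log x)^2 dx is n^35/35 · (log n)^2 (by repeated integration by parts; each step lowers the log-exponent and produces a relatively O(1/log n) correction). Hence S_n ~ 3 · n^35 · (log n)^2 / 35.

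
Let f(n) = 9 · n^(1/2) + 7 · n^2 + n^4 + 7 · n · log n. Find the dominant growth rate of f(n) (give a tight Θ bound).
f(n) ∈ Θ(n^4)

Compare the terms by growth order. For large n, n^a · (log n)^b dominates n^a' · (log n)^b' iff a > a', or (a = a' and b > b'). Ranking the 4 terms shows the dominant one is n^4. Hence f(n) ∈ Θ(n^4).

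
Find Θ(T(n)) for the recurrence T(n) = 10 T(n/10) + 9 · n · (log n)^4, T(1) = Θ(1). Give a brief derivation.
T(n) = Θ(n · (log n)^5)

Here log_10 10 = 1 and f(n) = 9 · n · (log n)^4 = Θ(n^(log_10 10) · (log n)^4). This is the extended Case 2 of the master theorem (f matches the critical exponent up to log factors), giving T(n) = Θ(n^(log_10 10) · (log n)^(4+1)) = Θ(n · (log n)^5).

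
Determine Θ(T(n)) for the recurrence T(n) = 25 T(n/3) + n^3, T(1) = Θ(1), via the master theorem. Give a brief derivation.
T(n) = Θ(n^3)

log_3 25 ≈ 2.930. f(n) = n^3 dominates n^(log_3 25) since 3 > 2.930, and the regularity condition a·f(n/b) = 25·(n/3)^3 = (25/27)·n^3 ≤ c·f(n) holds with c = 25/27 ≈ 0.926 < 1. So this is Case 3: T(n) = Θ(f(n)) = Θ(n^3).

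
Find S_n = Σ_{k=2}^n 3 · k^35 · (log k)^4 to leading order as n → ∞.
S_n ~ n^36 · (log n)^4 / 12

By integral comparison, S_n = ∫_1^n 3 · x^35 · (log x)^4 dx + O(n^35 · (log n)^4). For the integral, the leading term of ∫_1^n x^35 (log x)^4 dx is n^36/36 · (log n)^4 (by repeated integration by parts; each step lowers the log-exponent and produces a relatively O(1/log n) correction). Hence S_n ~ n^36 · (log n)^4 / 12.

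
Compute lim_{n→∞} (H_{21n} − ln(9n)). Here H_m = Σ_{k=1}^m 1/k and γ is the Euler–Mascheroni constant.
lim = ln(7/3) + γ

By Euler-Maclaurin, H_m = ln m + γ + O(1/m). So
  H_{21n} − ln(9n) = ln(21n) + γ − ln(9n) + O(1/n)
                       = ln(21/9) + γ + O(1/n).
Hence the limit is ln(21/9) + γ (= ln(7/3)).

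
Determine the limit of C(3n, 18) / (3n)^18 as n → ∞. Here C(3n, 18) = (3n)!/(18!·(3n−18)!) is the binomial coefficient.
lim = 1/18! = 1/6402373705728000

With N = 3n → ∞: C(N, 18) / N^18 = [N(N−1)…(N−17)] / (18! · N^18) = (1/18!) · 1 · (1 − 1/(3n)) · … · (1 − 17/(3n)). Each factor → 1 as N → ∞, so the limit is 1/18! = 1/6402373705728000.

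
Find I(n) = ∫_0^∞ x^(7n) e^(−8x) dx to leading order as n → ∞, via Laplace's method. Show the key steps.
I(n) ~ (sqrt(2π·7n) / 8) · (7n/(8e))^(7n)

Write the integrand as exp(7n ln x − 8x) and set f(x) = 7n ln x − 8x. Then f'(x) = 7n/x − 8 = 0 at x* = 7n/8, and f''(x*) = −7n/x*^2 = −8^2/(7n). Laplace's method (interior maximum) gives
  I(n) ~ e^(f(x*)) · sqrt(2π / |f''(x*)|)
        = exp(7n ln(7n/8) − 7n) · sqrt(2π · 7n / 8^2)
        = (7n/8)^(7n) e^(−7n) · sqrt(2π·7n) / 8
        = (sqrt(2π·7n) / 8) · (7n/(8e))^(7n).
This matches Γ(7n+1)/8^(7n+1) with Stirling applied to Γ.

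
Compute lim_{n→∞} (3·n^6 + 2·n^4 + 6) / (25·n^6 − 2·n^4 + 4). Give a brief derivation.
lim = 3/25

For large n the leading n^6 terms dominate both numerator and denominator. Dividing top and bottom by n^6, every other term tends to 0, leaving 3/25.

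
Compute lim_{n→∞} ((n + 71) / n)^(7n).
lim = e^497

Rewrite as (1 + 71/n)^(7n). By the standard limit (1 + x/n)^n → e^x, we have (1 + 71/n)^n → e^71, and raising to the 7th power gives e^497.
More precisely, ln[(1 + 71/n)^(7n)] = 7n · ln(1 + 71/n) = 7n · (71/n + O(1/n^2)) = 497 + O(1/n) → 497.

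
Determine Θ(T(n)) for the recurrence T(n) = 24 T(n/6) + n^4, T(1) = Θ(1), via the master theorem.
T(n) = Θ(n^4)

log_6 24 ≈ 1.774. f(n) = n^4 dominates n^(log_6 24) since 4 > 1.774, and the regularity condition a·f(n/b) = 24·(n/6)^4 = (24/1296)·n^4 ≤ c·f(n) holds with c = 24/1296 ≈ 0.0185 < 1. So this is Case 3: T(n) = Θ(f(n)) = Θ(n^4).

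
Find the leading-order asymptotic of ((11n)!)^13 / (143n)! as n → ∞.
((11n)!)^13/(143n)! ~ ((2π·11n)^(12/2) / sqrt(13)) · 13^(−13·11n)  →  0

Write N = 11n. Stirling: N! ~ sqrt(2π N)(N/e)^N and (13N)! ~ sqrt(2π·13N)·(13N/e)^(13N).
  (N!)^13/(13N)! ~ (2π N)^(13/2) (N/e)^(13N) / [sqrt(2π·13N) (13N/e)^(13N)]
     = (2π N)^(13/2) / sqrt(2π·13N) · (N/(13N))^(13N)
     = (2π N)^((13−1)/2) / sqrt(13) · 13^(−13N).
Since 13^13 > 1, the factor 13^(−13N) decays exponentially, so the ratio → 0. Substituting N = 11n gives the stated form.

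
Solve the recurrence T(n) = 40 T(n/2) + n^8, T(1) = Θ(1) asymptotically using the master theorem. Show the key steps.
T(n) = Θ(n^8)

log_2 40 ≈ 5.322. f(n) = n^8 dominates n^(log_2 40) since 8 > 5.322, and the regularity condition a·f(n/b) = 40·(n/2)^8 = (40/256)·n^8 ≤ c·f(n) holds with c = 40/256 ≈ 0.156 < 1. So this is Case 3: T(n) = Θ(f(n)) = Θ(n^8).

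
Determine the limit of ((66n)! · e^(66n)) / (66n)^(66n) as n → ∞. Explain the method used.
lim = ∞

Stirling: (66n)! ~ sqrt(2π·66n) · (66n/e)^(66n). Hence
  (66n)! · e^(66n) / (66n)^(66n) ~ sqrt(2π·66n) = sqrt(2π·66) · sqrt(n) → ∞.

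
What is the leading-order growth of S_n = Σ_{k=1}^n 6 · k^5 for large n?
S_n ~ n^6

By integral comparison (Euler-Maclaurin), Σ_{k=1}^n 6 · k^5 = 6 · ∫_0^n x^5 dx + O(n^5) = 6 · n^6/6 = n^6 + O(n^5). (Equivalently, Faulhaber's formula gives the same leading term.)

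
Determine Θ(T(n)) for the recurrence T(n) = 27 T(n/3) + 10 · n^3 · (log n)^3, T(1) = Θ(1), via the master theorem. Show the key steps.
T(n) = Θ(n^3 · (log n)^4)

Here log_3 27 = 3 and f(n) = 10 · n^3 · (log n)^3 = Θ(n^(log_3 27) · (log n)^3). This is the extended Case 2 of the master theorem (f matches the critical exponent up to log factors), giving T(n) = Θ(n^(log_3 27) · (log n)^(3+1)) = Θ(n^3 · (log n)^4).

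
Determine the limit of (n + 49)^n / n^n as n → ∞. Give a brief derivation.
lim = e^49

Rewrite as (1 + 49/n)^(n). By the standard limit (1 + x/n)^n → e^x, we have (1 + 49/n)^n → e^49, and raising to the 1st power gives e^49.
More precisely, ln[(1 + 49/n)^(n)] = n · ln(1 + 49/n) = n · (49/n + O(1/n^2)) = 49 + O(1/n) → 49.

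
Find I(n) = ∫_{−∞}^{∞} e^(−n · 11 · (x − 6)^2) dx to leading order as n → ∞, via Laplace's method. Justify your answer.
I(n) = sqrt(π/(11n))

Here φ(x) = 11 · (x − 6)^2 has its unique minimum at x* = 6 with φ(x*) = 0 and φ''(x*) = 22. Laplace's method gives
  I(n) ~ e^(−n φ(x*)) · sqrt(2π / (n · φ''(x*))) = sqrt(2π / (22n)) = sqrt(π/(11n)).
This is exact: substituting u = (x − 6)·sqrt(11n) gives I(n) = (1/sqrt(11n)) ∫_{−∞}^{∞} e^(−u^2) du = sqrt(π/(11n)).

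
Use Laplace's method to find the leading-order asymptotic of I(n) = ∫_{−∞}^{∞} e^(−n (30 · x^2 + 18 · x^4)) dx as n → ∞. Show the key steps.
I(n) ~ sqrt(π/(30n))

φ(x) = 30 · x^2 + 18 · x^4 has its unique global minimum at x* = 0 (since φ'(x) = 60x + 72x^3 = 0 only at x = 0 for real x with both coefficients positive, and φ → ∞ as |x| → ∞). At x* = 0, φ(0) = 0 and φ''(0) = 60. Laplace's method then gives
  I(n) ~ sqrt(2π / (n · φ''(0))) · e^(−n φ(0)) = sqrt(2π / (60n)) = sqrt(π/(30n)).
The 18 · x^4 term contributes only at subleading order (an O(1/n) relative correction).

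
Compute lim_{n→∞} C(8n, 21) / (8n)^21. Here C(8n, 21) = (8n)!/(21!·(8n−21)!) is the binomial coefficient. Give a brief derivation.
lim = 1/21! = 1/51090942171709440000

With N = 8n → ∞: C(N, 21) / N^21 = [N(N−1)…(N−20)] / (21! · N^21) = (1/21!) · 1 · (1 − 1/(8n)) · … · (1 − 20/(8n)). Each factor → 1 as N → ∞, so the limit is 1/21! = 1/51090942171709440000.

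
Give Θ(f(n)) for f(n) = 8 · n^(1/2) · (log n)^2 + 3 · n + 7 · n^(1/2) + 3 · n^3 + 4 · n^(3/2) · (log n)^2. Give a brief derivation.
f(n) ∈ Θ(n^3)

Compare the terms by growth order. For large n, n^a · (log n)^b dominates n^a' · (log n)^b' iff a > a', or (a = a' and b > b'). Ranking the 5 terms shows the dominant one is 3 · n^3. Hence f(n) ∈ Θ(n^3).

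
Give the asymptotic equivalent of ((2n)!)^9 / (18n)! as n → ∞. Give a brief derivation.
((2n)!)^9/(18n)! ~ ((2π·2n)^(8/2) / 3) · 9^(−9·2n)  →  0

Write N = 2n. Stirling: N! ~ sqrt(2π N)(N/e)^N and (9N)! ~ sqrt(2π·9N)·(9N/e)^(9N).
  (N!)^9/(9N)! ~ (2π N)^(9/2) (N/e)^(9N) / [sqrt(2π·9N) (9N/e)^(9N)]
     = (2π N)^(9/2) / sqrt(2π·9N) · (N/(9N))^(9N)
     = (2π N)^((9−1)/2) / 3 · 9^(−9N).
Since 9^9 > 1, the factor 9^(−9N) decays exponentially, so the ratio → 0. Substituting N = 2n gives the stated form.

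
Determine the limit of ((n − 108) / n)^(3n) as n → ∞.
lim = e^(−324)

Rewrite as (1 − 108/n)^(3n). By the standard limit (1 + x/n)^n → e^x, we have (1 − 108/n)^n → e^(−108), and raising to the 3rd power gives e^(−324).
More precisely, ln[(1 − 108/n)^(3n)] = 3n · ln(1 − 108/n) = 3n · (-108/n + O(1/n^2)) = -324 + O(1/n) → -324.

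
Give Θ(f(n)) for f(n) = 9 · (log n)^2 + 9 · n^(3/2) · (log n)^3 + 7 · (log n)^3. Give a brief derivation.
f(n) ∈ Θ(n^(3/2) · (log n)^3)

Compare the terms by growth order. For large n, n^a · (log n)^b dominates n^a' · (log n)^b' iff a > a', or (a = a' and b > b'). Ranking the 3 terms shows the dominant one is 9 · n^(3/2) · (log n)^3. Hence f(n) ∈ Θ(n^(3/2) · (log n)^3).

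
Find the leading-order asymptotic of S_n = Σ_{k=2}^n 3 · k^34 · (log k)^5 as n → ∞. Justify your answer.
S_n ~ 3 · n^35 · (log n)^5 / 35

By integral comparison, S_n = ∫_1^n 3 · x^34 · (log x)^5 dx + O(n^34 · (log n)^5). For the integral, the leading term of ∫_1^n x^34 (log x)^5 dx is n^35/35 · (log n)^5 (by repeated integration by parts; each step lowers the log-exponent and produces a relatively O(1/log n) correction). Hence S_n ~ 3 · n^35 · (log n)^5 / 35.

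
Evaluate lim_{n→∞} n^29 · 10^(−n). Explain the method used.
lim = 0

Exponentials with base > 1 dominate every fixed polynomial: for any fixed c, n^c / 10^n → 0 as n → ∞ (e.g. by the ratio test, or by writing 10^n = e^(n ln 10) and noting e^(n ln 10) / n^c → ∞). Hence n^29 · 10^(−n) = n^29 / 10^n → 0.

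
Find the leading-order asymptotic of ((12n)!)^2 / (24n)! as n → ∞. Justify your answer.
((12n)!)^2/(24n)! ~ ((2π·12n)^(1/2) / sqrt(2)) · 2^(−2·12n)  →  0

Write N = 12n. Stirling: N! ~ sqrt(2π N)(N/e)^N and (2N)! ~ sqrt(2π·2N)·(2N/e)^(2N).
  (N!)^2/(2N)! ~ (2π N)^(2/2) (N/e)^(2N) / [sqrt(2π·2N) (2N/e)^(2N)]
     = (2π N)^(2/2) / sqrt(2π·2N) · (N/(2N))^(2N)
     = (2π N)^((2−1)/2) / sqrt(2) · 2^(−2N).
Since 2^2 > 1, the factor 2^(−2N) decays exponentially, so the ratio → 0. Substituting N = 12n gives the stated form.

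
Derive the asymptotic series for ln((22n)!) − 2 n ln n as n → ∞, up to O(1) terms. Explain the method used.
ln((22n)!) − 2 n ln n = 20 n ln n + 22(ln 22 − 1) n + (1/2) ln(2π·22n) + O(1/n)

Stirling: ln((22n)!) = 22n ln(22n) − 22n + (1/2) ln(2π·22n) + O(1/n).
Expand 22n ln(22n) = 22n (ln n + ln 22) = 22n ln n + 22n ln 22.
Subtract 2n ln n: leading term is (22 − 2) n ln n = 20 n ln n. The next term is 22n ln 22 − 22n = 22(ln 22 − 1) n. Then the (1/2) ln(2π·22n) correction.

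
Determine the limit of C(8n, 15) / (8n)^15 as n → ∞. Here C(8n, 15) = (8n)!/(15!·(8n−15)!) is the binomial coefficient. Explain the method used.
lim = 1/15! = 1/1307674368000

With N = 8n → ∞: C(N, 15) / N^15 = [N(N−1)…(N−14)] / (15! · N^15) = (1/15!) · 1 · (1 − 1/(8n)) · … · (1 − 14/(8n)). Each factor → 1 as N → ∞, so the limit is 1/15! = 1/1307674368000.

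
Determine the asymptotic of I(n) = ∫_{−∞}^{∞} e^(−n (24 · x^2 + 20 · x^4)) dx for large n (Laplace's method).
I(n) ~ sqrt(π/(24n))

φ(x) = 24 · x^2 + 20 · x^4 has its unique global minimum at x* = 0 (since φ'(x) = 48x + 80x^3 = 0 only at x = 0 for real x with both coefficients positive, and φ → ∞ as |x| → ∞). At x* = 0, φ(0) = 0 and φ''(0) = 48. Laplace's method then gives
  I(n) ~ sqrt(2π / (n · φ''(0))) · e^(−n φ(0)) = sqrt(2π / (48n)) = sqrt(π/(24n)).
The 20 · x^4 term contributes only at subleading order (an O(1/n) relative correction).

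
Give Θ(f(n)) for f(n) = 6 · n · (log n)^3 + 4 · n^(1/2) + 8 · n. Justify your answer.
f(n) ∈ Θ(n · (log n)^3)

Compare the terms by growth order. For large n, n^a · (log n)^b dominates n^a' · (log n)^b' iff a > a', or (a = a' and b > b'). Ranking the 3 terms shows the dominant one is 6 · n · (log n)^3. Hence f(n) ∈ Θ(n · (log n)^3).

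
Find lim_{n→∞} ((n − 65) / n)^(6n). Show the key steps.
lim = e^(−390)

Rewrite as (1 − 65/n)^(6n). By the standard limit (1 + x/n)^n → e^x, we have (1 − 65/n)^n → e^(−65), and raising to the 6th power gives e^(−390).
More precisely, ln[(1 − 65/n)^(6n)] = 6n · ln(1 − 65/n) = 6n · (-65/n + O(1/n^2)) = -390 + O(1/n) → -390.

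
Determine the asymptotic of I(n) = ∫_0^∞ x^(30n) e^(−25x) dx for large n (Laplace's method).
I(n) ~ (sqrt(2π·30n) / 25) · (30n/(25e))^(30n)

Write the integrand as exp(30n ln x − 25x) and set f(x) = 30n ln x − 25x. Then f'(x) = 30n/x − 25 = 0 at x* = 30n/25, and f''(x*) = −30n/x*^2 = −25^2/(30n). Laplace's method (interior maximum) gives
  I(n) ~ e^(f(x*)) · sqrt(2π / |f''(x*)|)
        = exp(30n ln(30n/25) − 30n) · sqrt(2π · 30n / 25^2)
        = (30n/25)^(30n) e^(−30n) · sqrt(2π·30n) / 25
        = (sqrt(2π·30n) / 25) · (30n/(25e))^(30n).
This matches Γ(30n+1)/25^(30n+1) with Stirling applied to Γ.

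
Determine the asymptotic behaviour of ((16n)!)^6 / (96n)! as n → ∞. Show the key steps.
((16n)!)^6/(96n)! ~ ((2π·16n)^(5/2) / sqrt(6)) · 6^(−6·16n)  →  0

Write N = 16n. Stirling: N! ~ sqrt(2π N)(N/e)^N and (6N)! ~ sqrt(2π·6N)·(6N/e)^(6N).
  (N!)^6/(6N)! ~ (2π N)^(6/2) (N/e)^(6N) / [sqrt(2π·6N) (6N/e)^(6N)]
     = (2π N)^(6/2) / sqrt(2π·6N) · (N/(6N))^(6N)
     = (2π N)^((6−1)/2) / sqrt(6) · 6^(−6N).
Since 6^6 > 1, the factor 6^(−6N) decays exponentially, so the ratio → 0. Substituting N = 16n gives the stated form.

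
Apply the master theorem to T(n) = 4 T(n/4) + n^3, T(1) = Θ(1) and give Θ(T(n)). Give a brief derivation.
T(n) = Θ(n^3)

log_4 4 ≈ 1.000. f(n) = n^3 dominates n^(log_4 4) since 3 > 1.000, and the regularity condition a·f(n/b) = 4·(n/4)^3 = (4/64)·n^3 ≤ c·f(n) holds with c = 4/64 ≈ 0.0625 < 1. So this is Case 3: T(n) = Θ(f(n)) = Θ(n^3).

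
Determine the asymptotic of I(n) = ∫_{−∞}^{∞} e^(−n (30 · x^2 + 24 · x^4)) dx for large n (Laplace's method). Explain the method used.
I(n) ~ sqrt(π/(30n))

φ(x) = 30 · x^2 + 24 · x^4 has its unique global minimum at x* = 0 (since φ'(x) = 60x + 96x^3 = 0 only at x = 0 for real x with both coefficients positive, and φ → ∞ as |x| → ∞). At x* = 0, φ(0) = 0 and φ''(0) = 60. Laplace's method then gives
  I(n) ~ sqrt(2π / (n · φ''(0))) · e^(−n φ(0)) = sqrt(2π / (60n)) = sqrt(π/(30n)).
The 24 · x^4 term contributes only at subleading order (an O(1/n) relative correction).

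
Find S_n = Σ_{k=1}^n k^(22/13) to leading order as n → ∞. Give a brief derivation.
S_n ~ (13/35) · n^(35/13)

Integral comparison: Σ_{k=1}^n k^(22/13) = ∫_0^n x^(22/13) dx + O(n^(22/13)). The integral is n^(1 + 22/13) / (1 + 22/13) = n^((22+13)/13) / ((22+13)/13) = (13/35) · n^(35/13).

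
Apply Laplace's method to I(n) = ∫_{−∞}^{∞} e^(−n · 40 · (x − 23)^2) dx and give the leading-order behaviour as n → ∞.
I(n) = sqrt(π/(40n))

Here φ(x) = 40 · (x − 23)^2 has its unique minimum at x* = 23 with φ(x*) = 0 and φ''(x*) = 80. Laplace's method gives
  I(n) ~ e^(−n φ(x*)) · sqrt(2π / (n · φ''(x*))) = sqrt(2π / (80n)) = sqrt(π/(40n)).
This is exact: substituting u = (x − 23)·sqrt(40n) gives I(n) = (1/sqrt(40n)) ∫_{−∞}^{∞} e^(−u^2) du = sqrt(π/(40n)).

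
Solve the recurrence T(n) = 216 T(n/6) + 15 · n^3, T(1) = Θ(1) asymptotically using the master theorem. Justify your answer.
T(n) = Θ(n^3 log n)

log_6 216 = 3, and f(n) = 15 · n^3 = Θ(n^(log_6 216)). This is Case 2 of the master theorem: T(n) = Θ(f(n) · log n) = Θ(n^3 log n).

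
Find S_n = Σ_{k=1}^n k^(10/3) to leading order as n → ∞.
S_n ~ (3/13) · n^(13/3)

Integral comparison: Σ_{k=1}^n k^(10/3) = ∫_0^n x^(10/3) dx + O(n^(10/3)). The integral is n^(1 + 10/3) / (1 + 10/3) = n^((10+3)/3) / ((10+3)/3) = (3/13) · n^(13/3).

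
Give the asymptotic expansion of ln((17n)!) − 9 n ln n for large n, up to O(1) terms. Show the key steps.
ln((17n)!) − 9 n ln n = 8 n ln n + 17(ln 17 − 1) n + (1/2) ln(2π·17n) + O(1/n)

Stirling: ln((17n)!) = 17n ln(17n) − 17n + (1/2) ln(2π·17n) + O(1/n).
Expand 17n ln(17n) = 17n (ln n + ln 17) = 17n ln n + 17n ln 17.
Subtract 9n ln n: leading term is (17 − 9) n ln n = 8 n ln n. The next term is 17n ln 17 − 17n = 17(ln 17 − 1) n. Then the (1/2) ln(2π·17n) correction.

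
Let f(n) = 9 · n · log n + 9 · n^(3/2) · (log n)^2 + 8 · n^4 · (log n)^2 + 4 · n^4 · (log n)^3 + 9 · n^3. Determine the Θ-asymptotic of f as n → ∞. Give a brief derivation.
f(n) ∈ Θ(n^4 · (log n)^3)

Compare the terms by growth order. For large n, n^a · (log n)^b dominates n^a' · (log n)^b' iff a > a', or (a = a' and b > b'). Ranking the 5 terms shows the dominant one is 4 · n^4 · (log n)^3. Hence f(n) ∈ Θ(n^4 · (log n)^3).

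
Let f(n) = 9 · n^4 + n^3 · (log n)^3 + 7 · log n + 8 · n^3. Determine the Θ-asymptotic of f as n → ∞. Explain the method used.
f(n) ∈ Θ(n^4)

Compare the terms by growth order. For large n, n^a · (log n)^b dominates n^a' · (log n)^b' iff a > a', or (a = a' and b > b'). Ranking the 4 terms shows the dominant one is 9 · n^4. Hence f(n) ∈ Θ(n^4).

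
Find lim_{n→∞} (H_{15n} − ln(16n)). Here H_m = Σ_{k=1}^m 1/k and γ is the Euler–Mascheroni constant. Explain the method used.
lim = ln(15/16) + γ

By Euler-Maclaurin, H_m = ln m + γ + O(1/m). So
  H_{15n} − ln(16n) = ln(15n) + γ − ln(16n) + O(1/n)
                       = ln(15/16) + γ + O(1/n).
Hence the limit is ln(15/16) + γ.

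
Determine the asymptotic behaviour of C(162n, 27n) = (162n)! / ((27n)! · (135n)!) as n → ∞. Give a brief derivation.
C(162n, 27n) ~ (46656/3125)^(27n) · sqrt(3/(5π·27n))

Write N = 27n. Apply Stirling to each factorial:
  (6N)! ~ sqrt(2π·6N) · (6N/e)^(6N),
  N! ~ sqrt(2π N) · (N/e)^N,
  (5N)! ~ sqrt(2π·5N) · (5N/e)^(5N).
The exponential factors combine to (6N)^(6N) / (N^N · (5N)^(5N)) = 6^(6N)/5^(5N) = (6^6/5^5)^N = (46656/3125)^N.
The square-root prefactors combine to sqrt(2π·6N) / (sqrt(2π N)·sqrt(2π·5N)) = sqrt(6 / (2π·5·N)) = sqrt(3/(5π·27n)).
Substituting N = 27n: C(162n, 27n) ~ (46656/3125)^(27n) · sqrt(3/(5π·27n)).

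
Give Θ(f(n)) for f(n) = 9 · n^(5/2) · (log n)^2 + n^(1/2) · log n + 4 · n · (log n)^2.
f(n) ∈ Θ(n^(5/2) · (log n)^2)

Compare the terms by growth order. For large n, n^a · (log n)^b dominates n^a' · (log n)^b' iff a > a', or (a = a' and b > b'). Ranking the 3 terms shows the dominant one is 9 · n^(5/2) · (log n)^2. Hence f(n) ∈ Θ(n^(5/2) · (log n)^2).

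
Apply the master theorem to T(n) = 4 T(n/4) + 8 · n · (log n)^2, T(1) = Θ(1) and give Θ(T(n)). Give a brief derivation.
T(n) = Θ(n · (log n)^3)

Here log_4 4 = 1 and f(n) = 8 · n · (log n)^2 = Θ(n^(log_4 4) · (log n)^2). This is the extended Case 2 of the master theorem (f matches the critical exponent up to log factors), giving T(n) = Θ(n^(log_4 4) · (log n)^(2+1)) = Θ(n · (log n)^3).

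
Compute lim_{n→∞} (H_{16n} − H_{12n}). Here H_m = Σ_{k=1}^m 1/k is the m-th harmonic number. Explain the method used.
lim = ln(16/12) = ln(4/3)

Euler-Maclaurin gives H_m = ln m + γ + 1/(2m) + O(1/m^2). The γ and O(1/m) terms cancel in the difference:
  H_{16n} − H_{12n} = ln(16n) − ln(12n) + O(1/n) = ln(16/12) + O(1/n).
Hence the limit is ln(16/12) = ln(4/3).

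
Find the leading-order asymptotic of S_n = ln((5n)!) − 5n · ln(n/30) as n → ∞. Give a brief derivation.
S_n ~ 5n · (ln 150 − 1) + O(ln n)

Stirling: ln((5n)!) = 5n ln(5n) − 5n + O(ln n).
  S_n = 5n ln(5n) − 5n − 5n ln(n/30) + O(ln n)
      = 5n ln(5n) − 5n ln n + 5n ln 30 − 5n + O(ln n)
      = 5n ln 5 + 5n ln 30 − 5n + O(ln n)
      = 5n (ln 150 − 1) + O(ln n).
Numerically ln(150) − 1 ≈ 4.0106.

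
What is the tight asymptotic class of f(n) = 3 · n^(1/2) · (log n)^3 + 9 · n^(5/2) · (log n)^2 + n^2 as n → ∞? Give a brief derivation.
f(n) ∈ Θ(n^(5/2) · (log n)^2)

Compare the terms by growth order. For large n, n^a · (log n)^b dominates n^a' · (log n)^b' iff a > a', or (a = a' and b > b'). Ranking the 3 terms shows the dominant one is 9 · n^(5/2) · (log n)^2. Hence f(n) ∈ Θ(n^(5/2) · (log n)^2).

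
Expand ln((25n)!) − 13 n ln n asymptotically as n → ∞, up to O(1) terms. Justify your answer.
ln((25n)!) − 13 n ln n = 12 n ln n + 25(ln 25 − 1) n + (1/2) ln(2π·25n) + O(1/n)

Stirling: ln((25n)!) = 25n ln(25n) − 25n + (1/2) ln(2π·25n) + O(1/n).
Expand 25n ln(25n) = 25n (ln n + ln 25) = 25n ln n + 25n ln 25.
Subtract 13n ln n: leading term is (25 − 13) n ln n = 12 n ln n. The next term is 25n ln 25 − 25n = 25(ln 25 − 1) n. Then the (1/2) ln(2π·25n) correction.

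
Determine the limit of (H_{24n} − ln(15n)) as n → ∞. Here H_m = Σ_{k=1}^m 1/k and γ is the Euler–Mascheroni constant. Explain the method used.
lim = ln(8/5) + γ

By Euler-Maclaurin, H_m = ln m + γ + O(1/m). So
  H_{24n} − ln(15n) = ln(24n) + γ − ln(15n) + O(1/n)
                       = ln(24/15) + γ + O(1/n).
Hence the limit is ln(24/15) + γ (= ln(8/5)).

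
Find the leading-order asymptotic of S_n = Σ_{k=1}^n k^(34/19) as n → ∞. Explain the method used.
S_n ~ (19/53) · n^(53/19)

Integral comparison: Σ_{k=1}^n k^(34/19) = ∫_0^n x^(34/19) dx + O(n^(34/19)). The integral is n^(1 + 34/19) / (1 + 34/19) = n^((34+19)/19) / ((34+19)/19) = (19/53) · n^(53/19).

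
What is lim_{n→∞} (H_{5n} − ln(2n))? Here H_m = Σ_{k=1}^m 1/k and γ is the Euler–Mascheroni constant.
lim = ln(5/2) + γ

By Euler-Maclaurin, H_m = ln m + γ + O(1/m). So
  H_{5n} − ln(2n) = ln(5n) + γ − ln(2n) + O(1/n)
                       = ln(5/2) + γ + O(1/n).
Hence the limit is ln(5/2) + γ.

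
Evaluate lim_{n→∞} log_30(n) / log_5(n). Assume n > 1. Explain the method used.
lim = ln(5) / ln(30) = log_30(5)

Change of base: log_30(n) = ln n / ln 30 and log_5(n) = ln n / ln 5. The ratio is (ln n / ln 30) · (ln 5 / ln n) = ln 5 / ln 30, a constant independent of n. So the limit is ln 5 / ln 30 = log_30(5).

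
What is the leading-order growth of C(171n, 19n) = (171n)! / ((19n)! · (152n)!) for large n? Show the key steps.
C(171n, 19n) ~ (387420489/16777216)^(19n) · sqrt(9/(16π·19n))

Write N = 19n. Apply Stirling to each factorial:
  (9N)! ~ sqrt(2π·9N) · (9N/e)^(9N),
  N! ~ sqrt(2π N) · (N/e)^N,
  (8N)! ~ sqrt(2π·8N) · (8N/e)^(8N).
The exponential factors combine to (9N)^(9N) / (N^N · (8N)^(8N)) = 9^(9N)/8^(8N) = (9^9/8^8)^N = (387420489/16777216)^N.
The square-root prefactors combine to sqrt(2π·9N) / (sqrt(2π N)·sqrt(2π·8N)) = sqrt(9 / (2π·8·N)) = sqrt(9/(16π·19n)).
Substituting N = 19n: C(171n, 19n) ~ (387420489/16777216)^(19n) · sqrt(9/(16π·19n)).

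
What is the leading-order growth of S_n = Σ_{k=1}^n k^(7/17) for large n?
S_n ~ (17/24) · n^(24/17)

Integral comparison: Σ_{k=1}^n k^(7/17) = ∫_0^n x^(7/17) dx + O(n^(7/17)). The integral is n^(1 + 7/17) / (1 + 7/17) = n^((7+17)/17) / ((7+17)/17) = (17/24) · n^(24/17).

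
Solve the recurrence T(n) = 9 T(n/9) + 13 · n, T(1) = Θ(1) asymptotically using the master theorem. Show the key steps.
T(n) = Θ(n log n)

log_9 9 = 1, and f(n) = 13 · n = Θ(n^(log_9 9)). This is Case 2 of the master theorem: T(n) = Θ(f(n) · log n) = Θ(n log n).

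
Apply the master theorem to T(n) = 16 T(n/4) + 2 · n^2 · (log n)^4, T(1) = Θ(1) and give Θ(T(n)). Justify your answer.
T(n) = Θ(n^2 · (log n)^5)

Here log_4 16 = 2 and f(n) = 2 · n^2 · (log n)^4 = Θ(n^(log_4 16) · (log n)^4). This is the extended Case 2 of the master theorem (f matches the critical exponent up to log factors), giving T(n) = Θ(n^(log_4 16) · (log n)^(4+1)) = Θ(n^2 · (log n)^5).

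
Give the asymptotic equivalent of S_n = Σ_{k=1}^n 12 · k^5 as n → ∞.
S_n ~ 2 · n^6

By integral comparison (Euler-Maclaurin), Σ_{k=1}^n 12 · k^5 = 12 · ∫_0^n x^5 dx + O(n^5) = 12 · n^6/6 = 2 · n^6 + O(n^5). (Equivalently, Faulhaber's formula gives the same leading term.)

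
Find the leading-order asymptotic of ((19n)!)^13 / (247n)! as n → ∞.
((19n)!)^13/(247n)! ~ ((2π·19n)^(12/2) / sqrt(13)) · 13^(−13·19n)  →  0

Write N = 19n. Stirling: N! ~ sqrt(2π N)(N/e)^N and (13N)! ~ sqrt(2π·13N)·(13N/e)^(13N).
  (N!)^13/(13N)! ~ (2π N)^(13/2) (N/e)^(13N) / [sqrt(2π·13N) (13N/e)^(13N)]
     = (2π N)^(13/2) / sqrt(2π·13N) · (N/(13N))^(13N)
     = (2π N)^((13−1)/2) / sqrt(13) · 13^(−13N).
Since 13^13 > 1, the factor 13^(−13N) decays exponentially, so the ratio → 0. Substituting N = 19n gives the stated form.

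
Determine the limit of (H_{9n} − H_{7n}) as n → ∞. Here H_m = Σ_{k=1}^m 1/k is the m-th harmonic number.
lim = ln(9/7)

Euler-Maclaurin gives H_m = ln m + γ + 1/(2m) + O(1/m^2). The γ and O(1/m) terms cancel in the difference:
  H_{9n} − H_{7n} = ln(9n) − ln(7n) + O(1/n) = ln(9/7) + O(1/n).
Hence the limit is ln(9/7).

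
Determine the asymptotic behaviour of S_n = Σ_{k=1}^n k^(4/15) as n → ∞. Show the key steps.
S_n ~ (15/19) · n^(19/15)

Integral comparison: Σ_{k=1}^n k^(4/15) = ∫_0^n x^(4/15) dx + O(n^(4/15)). The integral is n^(1 + 4/15) / (1 + 4/15) = n^((4+15)/15) / ((4+15)/15) = (15/19) · n^(19/15).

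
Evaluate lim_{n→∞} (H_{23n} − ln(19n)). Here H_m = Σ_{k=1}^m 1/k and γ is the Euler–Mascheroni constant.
lim = ln(23/19) + γ

By Euler-Maclaurin, H_m = ln m + γ + O(1/m). So
  H_{23n} − ln(19n) = ln(23n) + γ − ln(19n) + O(1/n)
                       = ln(23/19) + γ + O(1/n).
Hence the limit is ln(23/19) + γ.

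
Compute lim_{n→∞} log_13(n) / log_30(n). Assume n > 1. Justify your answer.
lim = ln(30) / ln(13) = log_13(30)

Change of base: log_13(n) = ln n / ln 13 and log_30(n) = ln n / ln 30. The ratio is (ln n / ln 13) · (ln 30 / ln n) = ln 30 / ln 13, a constant independent of n. So the limit is ln 30 / ln 13 = log_13(30).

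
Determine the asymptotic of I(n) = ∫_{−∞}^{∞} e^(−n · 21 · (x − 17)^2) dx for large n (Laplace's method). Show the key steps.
I(n) = sqrt(π/(21n))

Here φ(x) = 21 · (x − 17)^2 has its unique minimum at x* = 17 with φ(x*) = 0 and φ''(x*) = 42. Laplace's method gives
  I(n) ~ e^(−n φ(x*)) · sqrt(2π / (n · φ''(x*))) = sqrt(2π / (42n)) = sqrt(π/(21n)).
This is exact: substituting u = (x − 17)·sqrt(21n) gives I(n) = (1/sqrt(21n)) ∫_{−∞}^{∞} e^(−u^2) du = sqrt(π/(21n)).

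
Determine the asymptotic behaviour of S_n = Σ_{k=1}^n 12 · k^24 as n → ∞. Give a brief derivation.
S_n ~ 12 · n^25 / 25

By integral comparison (Euler-Maclaurin), Σ_{k=1}^n 12 · k^24 = 12 · ∫_0^n x^24 dx + O(n^24) = 12 · n^25/25 + O(n^24). (Equivalently, Faulhaber's formula gives the same leading term.)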